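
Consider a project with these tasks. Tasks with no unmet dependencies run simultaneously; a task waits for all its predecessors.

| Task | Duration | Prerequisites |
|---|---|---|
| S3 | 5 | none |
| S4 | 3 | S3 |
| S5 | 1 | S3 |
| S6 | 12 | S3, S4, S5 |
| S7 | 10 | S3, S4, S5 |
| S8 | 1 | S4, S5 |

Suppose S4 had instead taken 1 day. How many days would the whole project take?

Critical path before the change: S3→S4→S6 = 5+3+12 = 20 giving 20 days.
Since S4 is critical, the -2 change carries straight to that chain (now 18 days).
No other chain overtakes it, so the finish is 18 days.

18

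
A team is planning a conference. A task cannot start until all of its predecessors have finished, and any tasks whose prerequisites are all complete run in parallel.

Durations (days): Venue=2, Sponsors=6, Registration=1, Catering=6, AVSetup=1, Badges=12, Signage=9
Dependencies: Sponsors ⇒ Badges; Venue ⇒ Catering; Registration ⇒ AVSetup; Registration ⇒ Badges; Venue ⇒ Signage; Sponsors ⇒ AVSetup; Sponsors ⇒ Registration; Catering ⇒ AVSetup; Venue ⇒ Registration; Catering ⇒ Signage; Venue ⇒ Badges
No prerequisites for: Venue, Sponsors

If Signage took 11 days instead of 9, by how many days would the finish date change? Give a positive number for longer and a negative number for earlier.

0

As given, the longest chain is Sponsors→Registration→Badges = 6+1+12 = 19, so the finish is 19 days.
Signage has 2 days of float (longest path through it is 17).
Now Venue→Catering→Signage = 2+6+11 = 19 is longest, so the finish becomes 19 days.
Change in finish: 19 − 19 = +0 days.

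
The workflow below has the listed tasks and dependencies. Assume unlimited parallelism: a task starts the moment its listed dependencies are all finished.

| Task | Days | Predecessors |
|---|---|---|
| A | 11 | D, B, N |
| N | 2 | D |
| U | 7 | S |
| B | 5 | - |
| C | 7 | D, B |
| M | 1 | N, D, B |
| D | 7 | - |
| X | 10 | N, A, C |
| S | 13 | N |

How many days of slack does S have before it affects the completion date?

1

The longest chain is D→N→A→X = 7+2+11+10 = 30; overall finish 30 days.
The longest chain containing S totals 29 days.
Float = 30 − 29 = 1.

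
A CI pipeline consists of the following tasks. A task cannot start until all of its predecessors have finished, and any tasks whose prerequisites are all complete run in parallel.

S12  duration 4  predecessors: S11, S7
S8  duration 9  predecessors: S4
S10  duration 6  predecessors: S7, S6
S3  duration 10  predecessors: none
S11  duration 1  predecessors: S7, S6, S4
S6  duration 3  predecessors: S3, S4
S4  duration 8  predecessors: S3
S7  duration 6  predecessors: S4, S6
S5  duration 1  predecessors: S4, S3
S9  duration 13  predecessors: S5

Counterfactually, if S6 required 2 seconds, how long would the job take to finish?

Actual critical path: S3→S4→S6→S7→S10 = 10+8+3+6+6 = 33 ⇒ 33 seconds.
Since S6 is critical, the -1 change carries straight to that chain (now 32 seconds).
Now S3→S4→S5→S9 = 10+8+1+13 = 32 is longest, so the finish becomes 32 seconds.

32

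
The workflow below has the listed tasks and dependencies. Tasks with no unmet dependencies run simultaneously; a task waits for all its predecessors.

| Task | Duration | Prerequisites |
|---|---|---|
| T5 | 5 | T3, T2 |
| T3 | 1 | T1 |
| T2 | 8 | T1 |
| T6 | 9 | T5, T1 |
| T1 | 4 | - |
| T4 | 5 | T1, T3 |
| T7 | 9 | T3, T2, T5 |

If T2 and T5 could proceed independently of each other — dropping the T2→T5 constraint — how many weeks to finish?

Before: longest chain T1→T2→T5→T6 = 4+8+5+9 = 26, finish 26.
Without T2→T5, T5's earliest start moves from 12 to 5.
The longest chain is now T1→T2→T7 = 4+8+9 = 21, so the schedule takes 21 weeks.

21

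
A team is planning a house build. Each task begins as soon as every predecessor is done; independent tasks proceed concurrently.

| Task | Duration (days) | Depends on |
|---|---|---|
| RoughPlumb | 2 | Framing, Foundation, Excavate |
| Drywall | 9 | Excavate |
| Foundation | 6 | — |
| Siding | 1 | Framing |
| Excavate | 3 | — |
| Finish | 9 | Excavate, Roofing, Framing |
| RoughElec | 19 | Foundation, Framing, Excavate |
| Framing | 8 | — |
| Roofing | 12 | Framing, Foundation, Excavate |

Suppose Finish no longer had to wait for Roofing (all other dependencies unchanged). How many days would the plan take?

Original critical path: Framing→Roofing→Finish = 8+12+9 = 29 ⇒ 29 days.
Without Roofing→Finish, Finish's earliest start moves from 20 to 8.
After: Framing→RoughElec = 8+19 = 27 → 27 days.

27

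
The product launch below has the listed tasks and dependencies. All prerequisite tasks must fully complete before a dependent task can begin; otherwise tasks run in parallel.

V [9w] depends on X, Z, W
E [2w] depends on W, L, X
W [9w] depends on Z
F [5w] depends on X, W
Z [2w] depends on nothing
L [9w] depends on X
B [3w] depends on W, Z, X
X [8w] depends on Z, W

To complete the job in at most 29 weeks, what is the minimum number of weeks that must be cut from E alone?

Current finish: 30 weeks; target: 29.
E is on every critical path, so each week cut from E cuts the finish by one (this holds down to a finish of 29).
Need 30 − 29 = 1 week off E → E becomes 1 week, finish becomes 29.

1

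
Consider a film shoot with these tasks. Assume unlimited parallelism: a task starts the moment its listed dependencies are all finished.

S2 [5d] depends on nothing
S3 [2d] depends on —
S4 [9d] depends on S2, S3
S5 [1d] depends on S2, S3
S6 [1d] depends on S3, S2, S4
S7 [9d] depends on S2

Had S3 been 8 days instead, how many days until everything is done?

Baseline: S2→S4→S6 = 5+9+1 = 15 → 15 days.
S3 is off the critical path — its longest chain is 12 days, giving 3 of slack.
New critical path: S3→S4→S6 = 8+9+1 = 18 ⇒ 18 days.

18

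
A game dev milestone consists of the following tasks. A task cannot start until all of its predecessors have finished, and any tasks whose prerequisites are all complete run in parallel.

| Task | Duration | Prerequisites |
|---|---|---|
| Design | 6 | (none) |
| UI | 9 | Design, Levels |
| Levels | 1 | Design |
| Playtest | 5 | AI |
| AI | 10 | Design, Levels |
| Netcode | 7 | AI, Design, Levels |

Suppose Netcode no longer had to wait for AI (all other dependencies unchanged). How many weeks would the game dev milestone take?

22

Before: longest chain Design→Levels→AI→Netcode = 6+1+10+7 = 24, finish 24.
Without AI→Netcode, Netcode's earliest start moves from 17 to 7.
The longest chain is now Design→Levels→AI→Playtest = 6+1+10+5 = 22, so the game dev milestone takes 22 weeks.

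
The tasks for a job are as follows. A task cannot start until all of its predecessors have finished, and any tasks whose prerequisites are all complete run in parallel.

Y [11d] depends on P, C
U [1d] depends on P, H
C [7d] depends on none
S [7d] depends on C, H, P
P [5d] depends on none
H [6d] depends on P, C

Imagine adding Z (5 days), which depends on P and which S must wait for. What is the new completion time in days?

Originally the job takes 20 days.
With Z inserted, S now waits for max(C, H, P, Z).
New critical path: C→H→S = 7+6+7 = 20 ⇒ 20 days.

20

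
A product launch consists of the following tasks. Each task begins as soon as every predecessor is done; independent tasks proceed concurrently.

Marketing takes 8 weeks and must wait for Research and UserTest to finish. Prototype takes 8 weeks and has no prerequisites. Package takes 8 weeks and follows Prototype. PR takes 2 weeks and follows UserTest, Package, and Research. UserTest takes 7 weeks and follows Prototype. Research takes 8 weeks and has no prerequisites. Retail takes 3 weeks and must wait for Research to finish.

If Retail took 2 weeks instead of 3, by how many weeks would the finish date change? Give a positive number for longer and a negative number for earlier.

Critical path before the change: Prototype→UserTest→Marketing = 8+7+8 = 23 giving 23 weeks.
The longest path through Retail is only 11 weeks, so Retail has float 12.
That remains the longest chain; total 23 weeks.
Change in finish: 23 − 23 = +0 weeks.

0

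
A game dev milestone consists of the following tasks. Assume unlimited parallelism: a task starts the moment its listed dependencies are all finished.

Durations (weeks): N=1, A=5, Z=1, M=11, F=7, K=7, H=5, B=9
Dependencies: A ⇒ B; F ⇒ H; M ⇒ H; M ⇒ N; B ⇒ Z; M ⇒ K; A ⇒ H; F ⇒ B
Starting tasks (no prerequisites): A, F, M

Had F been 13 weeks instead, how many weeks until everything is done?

As given, the longest chain is M→K = 11+7 = 18, so the finish is 18 weeks.
The longest path through F is only 17 weeks, so F has float 1.
Now F→B→Z = 13+9+1 = 23 is longest, so the finish becomes 23 weeks.

23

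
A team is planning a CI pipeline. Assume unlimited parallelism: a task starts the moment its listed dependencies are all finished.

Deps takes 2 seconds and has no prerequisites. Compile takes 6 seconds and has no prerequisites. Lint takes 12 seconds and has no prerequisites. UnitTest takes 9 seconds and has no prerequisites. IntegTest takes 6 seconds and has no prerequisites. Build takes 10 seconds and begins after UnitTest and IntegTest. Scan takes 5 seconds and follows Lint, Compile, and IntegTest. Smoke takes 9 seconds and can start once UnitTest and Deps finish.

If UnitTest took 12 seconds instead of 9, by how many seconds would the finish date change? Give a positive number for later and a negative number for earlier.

Critical path before the change: UnitTest→Build = 9+10 = 19 giving 19 seconds.
UnitTest lies on that path, so at 12 seconds the path becomes 22 seconds.
The critical path is still UnitTest→Build; finish is now 22 seconds.
Change in finish: 22 − 19 = +3 seconds.

3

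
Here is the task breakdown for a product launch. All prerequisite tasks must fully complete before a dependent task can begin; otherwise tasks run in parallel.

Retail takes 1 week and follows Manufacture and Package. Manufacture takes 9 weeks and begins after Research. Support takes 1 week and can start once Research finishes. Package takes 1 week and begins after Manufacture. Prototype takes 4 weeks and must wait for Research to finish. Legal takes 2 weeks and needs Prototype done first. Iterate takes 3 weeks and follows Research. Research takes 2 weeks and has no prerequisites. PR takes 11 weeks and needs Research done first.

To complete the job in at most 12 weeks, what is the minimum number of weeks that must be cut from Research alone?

1

Current finish: 13 weeks; target: 12.
Research is on every critical path, so each week cut from Research cuts the finish by one (this holds down to a finish of 12).
Need 13 − 12 = 1 week off Research → Research becomes 1 week, finish becomes 12.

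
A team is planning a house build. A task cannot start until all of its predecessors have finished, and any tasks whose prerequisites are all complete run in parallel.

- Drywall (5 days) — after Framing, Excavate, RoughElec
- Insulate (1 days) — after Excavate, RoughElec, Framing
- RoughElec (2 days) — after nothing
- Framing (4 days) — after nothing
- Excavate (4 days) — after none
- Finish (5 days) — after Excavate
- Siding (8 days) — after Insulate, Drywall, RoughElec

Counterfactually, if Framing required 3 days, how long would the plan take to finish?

Critical path before the change: Framing→Drywall→Siding = 4+5+8 = 17 giving 17 days.
Since Framing is critical, the -1 change carries straight to that chain (now 16 days).
New critical path: Excavate→Drywall→Siding = 4+5+8 = 17 ⇒ 17 days.

17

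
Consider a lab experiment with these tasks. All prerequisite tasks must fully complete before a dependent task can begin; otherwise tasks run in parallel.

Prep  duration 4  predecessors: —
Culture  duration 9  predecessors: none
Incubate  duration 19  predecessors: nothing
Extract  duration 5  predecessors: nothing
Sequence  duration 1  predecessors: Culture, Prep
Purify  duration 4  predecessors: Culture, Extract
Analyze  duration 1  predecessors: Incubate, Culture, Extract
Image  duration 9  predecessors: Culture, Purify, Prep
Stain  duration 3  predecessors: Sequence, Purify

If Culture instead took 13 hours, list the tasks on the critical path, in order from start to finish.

Actual critical path: Culture→Purify→Image = 9+4+9 = 22 ⇒ 22 hours.
Culture is on the critical path; changing it to 13 makes that path 26 hours.
No other chain overtakes it, so the finish is 26 hours.

Culture, Purify, Image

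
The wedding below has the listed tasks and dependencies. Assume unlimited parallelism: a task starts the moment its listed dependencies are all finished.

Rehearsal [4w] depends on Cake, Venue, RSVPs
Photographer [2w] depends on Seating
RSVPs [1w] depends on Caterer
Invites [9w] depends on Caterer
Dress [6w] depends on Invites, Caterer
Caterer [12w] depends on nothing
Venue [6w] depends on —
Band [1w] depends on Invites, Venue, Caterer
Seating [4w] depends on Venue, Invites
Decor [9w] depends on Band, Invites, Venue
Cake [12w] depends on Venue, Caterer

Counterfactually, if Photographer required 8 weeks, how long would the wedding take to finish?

Critical path before the change: Caterer→Invites→Band→Decor = 12+9+1+9 = 31 giving 31 weeks.
Photographer is off the critical path — its longest chain is 27 weeks, giving 4 of slack.
New critical path: Caterer→Invites→Seating→Photographer = 12+9+4+8 = 33 ⇒ 33 weeks.

33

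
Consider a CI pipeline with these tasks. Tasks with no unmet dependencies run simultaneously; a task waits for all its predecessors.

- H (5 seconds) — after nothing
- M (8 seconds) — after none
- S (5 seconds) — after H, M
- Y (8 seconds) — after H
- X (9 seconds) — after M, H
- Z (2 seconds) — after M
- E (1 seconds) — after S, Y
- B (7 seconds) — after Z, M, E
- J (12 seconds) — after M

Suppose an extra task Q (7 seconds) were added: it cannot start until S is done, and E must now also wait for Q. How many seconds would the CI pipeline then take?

Originally the CI pipeline takes 21 seconds.
With Q inserted, E now waits for max(S, Y, Q).
New critical path: M→S→Q→E→B = 8+5+7+1+7 = 28 ⇒ 28 seconds.

28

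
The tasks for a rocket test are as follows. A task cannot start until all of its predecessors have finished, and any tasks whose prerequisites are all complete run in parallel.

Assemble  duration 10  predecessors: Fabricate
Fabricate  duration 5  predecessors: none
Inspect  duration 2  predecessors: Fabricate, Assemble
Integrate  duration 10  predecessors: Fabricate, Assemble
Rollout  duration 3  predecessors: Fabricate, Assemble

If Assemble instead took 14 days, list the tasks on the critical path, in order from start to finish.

Fabricate, Assemble, Integrate

The binding path is Fabricate→Assemble→Integrate = 5+10+10 = 25; finish at 25 days.
Assemble lies on that path, so at 14 days the path becomes 29 days.
The critical path is still Fabricate→Assemble→Integrate; finish is now 29 days.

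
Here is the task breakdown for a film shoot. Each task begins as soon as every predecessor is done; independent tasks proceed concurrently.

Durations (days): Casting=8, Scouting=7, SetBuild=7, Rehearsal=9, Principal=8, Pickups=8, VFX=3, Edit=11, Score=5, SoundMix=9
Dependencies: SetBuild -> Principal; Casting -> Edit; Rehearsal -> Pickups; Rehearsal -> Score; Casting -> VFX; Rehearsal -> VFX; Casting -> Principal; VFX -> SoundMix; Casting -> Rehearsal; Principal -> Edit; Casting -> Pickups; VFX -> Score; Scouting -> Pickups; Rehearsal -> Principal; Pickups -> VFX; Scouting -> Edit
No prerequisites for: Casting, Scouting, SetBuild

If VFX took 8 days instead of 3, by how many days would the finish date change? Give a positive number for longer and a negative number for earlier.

Actual critical path: Casting→Rehearsal→Pickups→VFX→SoundMix = 8+9+8+3+9 = 37 ⇒ 37 days.
Since VFX is critical, the +5 change carries straight to that chain (now 42 days).
No other chain overtakes it, so the finish is 42 days.
Change in finish: 42 − 37 = +5 days.

5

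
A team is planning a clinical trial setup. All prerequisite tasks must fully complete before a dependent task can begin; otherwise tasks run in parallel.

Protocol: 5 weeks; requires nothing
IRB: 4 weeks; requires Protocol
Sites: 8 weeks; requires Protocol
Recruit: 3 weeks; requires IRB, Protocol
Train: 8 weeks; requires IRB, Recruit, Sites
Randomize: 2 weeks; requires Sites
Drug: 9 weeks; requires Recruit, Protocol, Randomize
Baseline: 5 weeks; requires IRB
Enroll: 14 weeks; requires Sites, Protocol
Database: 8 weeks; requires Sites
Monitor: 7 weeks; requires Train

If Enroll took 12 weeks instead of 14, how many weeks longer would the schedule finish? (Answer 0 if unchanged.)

Actual critical path: Protocol→Sites→Train→Monitor = 5+8+8+7 = 28 ⇒ 28 weeks.
Enroll has 1 week of float (longest path through it is 27).
That remains the longest chain; total 28 weeks.
Change in finish: 28 − 28 = +0 weeks.

0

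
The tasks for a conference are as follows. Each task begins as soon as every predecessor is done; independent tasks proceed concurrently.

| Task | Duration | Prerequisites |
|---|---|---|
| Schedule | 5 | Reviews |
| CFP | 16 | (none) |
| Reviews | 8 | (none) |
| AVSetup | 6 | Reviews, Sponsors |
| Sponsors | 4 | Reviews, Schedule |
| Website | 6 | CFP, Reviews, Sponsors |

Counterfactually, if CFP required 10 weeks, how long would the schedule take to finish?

23

Actual critical path: Reviews→Schedule→Sponsors→Website = 8+5+4+6 = 23 ⇒ 23 weeks.
CFP has 1 week of float (longest path through it is 22).
That remains the longest chain; total 23 weeks.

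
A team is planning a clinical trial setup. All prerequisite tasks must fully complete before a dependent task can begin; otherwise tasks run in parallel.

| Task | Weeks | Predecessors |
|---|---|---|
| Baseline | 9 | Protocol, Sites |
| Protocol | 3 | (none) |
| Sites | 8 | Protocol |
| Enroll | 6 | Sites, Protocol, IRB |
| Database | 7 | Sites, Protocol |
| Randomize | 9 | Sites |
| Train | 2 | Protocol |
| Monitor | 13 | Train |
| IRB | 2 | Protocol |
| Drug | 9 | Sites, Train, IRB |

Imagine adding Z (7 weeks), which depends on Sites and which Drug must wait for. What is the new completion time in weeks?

Originally the job takes 20 weeks.
With Z inserted, Drug now waits for max(Sites, Train, IRB, Z).
New critical path: Protocol→Sites→Z→Drug = 3+8+7+9 = 27 ⇒ 27 weeks.

27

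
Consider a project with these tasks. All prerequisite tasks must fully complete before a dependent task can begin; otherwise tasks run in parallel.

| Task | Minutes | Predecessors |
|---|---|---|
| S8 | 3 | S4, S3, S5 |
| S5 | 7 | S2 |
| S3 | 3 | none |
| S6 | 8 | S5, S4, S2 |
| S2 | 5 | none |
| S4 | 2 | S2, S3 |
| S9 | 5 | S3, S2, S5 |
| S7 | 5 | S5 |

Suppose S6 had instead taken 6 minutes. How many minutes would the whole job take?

18

As given, the longest chain is S2→S5→S6 = 5+7+8 = 20, so the finish is 20 minutes.
Since S6 is critical, the -2 change carries straight to that chain (now 18 minutes).
No other chain overtakes it, so the finish is 18 minutes.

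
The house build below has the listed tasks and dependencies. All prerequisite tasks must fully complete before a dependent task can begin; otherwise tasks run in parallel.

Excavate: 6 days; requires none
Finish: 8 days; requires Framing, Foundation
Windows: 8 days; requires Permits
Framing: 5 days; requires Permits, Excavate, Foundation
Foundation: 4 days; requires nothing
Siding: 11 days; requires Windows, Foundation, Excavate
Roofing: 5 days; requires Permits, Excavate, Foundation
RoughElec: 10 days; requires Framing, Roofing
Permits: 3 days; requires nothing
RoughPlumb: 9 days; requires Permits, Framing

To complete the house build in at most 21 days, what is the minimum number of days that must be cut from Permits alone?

1

Current finish: 22 days; target: 21.
Permits is on every critical path, so each day cut from Permits cuts the finish by one (this holds down to a finish of 21).
Need 22 − 21 = 1 day off Permits → Permits becomes 2 days, finish becomes 21.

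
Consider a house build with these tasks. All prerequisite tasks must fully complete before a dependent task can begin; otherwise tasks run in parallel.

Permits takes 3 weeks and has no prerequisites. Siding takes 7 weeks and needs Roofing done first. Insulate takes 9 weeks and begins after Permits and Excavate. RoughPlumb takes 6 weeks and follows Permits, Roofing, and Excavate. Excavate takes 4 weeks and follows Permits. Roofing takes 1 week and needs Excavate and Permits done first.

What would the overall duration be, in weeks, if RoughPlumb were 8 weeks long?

16

Baseline: Permits→Excavate→Insulate = 3+4+9 = 16 → 16 weeks.
The longest path through RoughPlumb is only 14 weeks, so RoughPlumb has float 2.
The binding chain switches to Permits→Excavate→Roofing→RoughPlumb = 3+4+1+8 = 16; finish 16 weeks.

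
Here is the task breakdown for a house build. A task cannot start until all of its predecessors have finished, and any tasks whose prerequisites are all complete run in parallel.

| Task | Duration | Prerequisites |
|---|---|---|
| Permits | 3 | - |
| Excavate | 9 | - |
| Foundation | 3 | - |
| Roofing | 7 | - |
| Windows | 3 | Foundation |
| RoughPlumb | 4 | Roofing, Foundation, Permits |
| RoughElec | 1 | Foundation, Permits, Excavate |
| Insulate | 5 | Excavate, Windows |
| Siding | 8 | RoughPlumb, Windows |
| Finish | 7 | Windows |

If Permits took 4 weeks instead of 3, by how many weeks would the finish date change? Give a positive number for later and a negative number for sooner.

Actual critical path: Roofing→RoughPlumb→Siding = 7+4+8 = 19 ⇒ 19 weeks.
Permits is off the critical path — its longest chain is 15 weeks, giving 4 of slack.
The critical path is still Roofing→RoughPlumb→Siding; finish is now 19 weeks.
Change in finish: 19 − 19 = +0 weeks.

0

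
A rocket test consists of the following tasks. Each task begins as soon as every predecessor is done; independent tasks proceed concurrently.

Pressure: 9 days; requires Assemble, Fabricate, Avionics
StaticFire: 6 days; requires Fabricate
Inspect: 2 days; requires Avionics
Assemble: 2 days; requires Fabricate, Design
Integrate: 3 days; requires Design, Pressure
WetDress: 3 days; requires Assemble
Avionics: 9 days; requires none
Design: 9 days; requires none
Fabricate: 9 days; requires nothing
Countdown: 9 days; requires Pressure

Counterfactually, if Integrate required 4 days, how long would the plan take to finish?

Baseline: Design→Assemble→Pressure→Countdown = 9+2+9+9 = 29 → 29 days.
Integrate is off the critical path — its longest chain is 23 days, giving 6 of slack.
That remains the longest chain; total 29 days.

29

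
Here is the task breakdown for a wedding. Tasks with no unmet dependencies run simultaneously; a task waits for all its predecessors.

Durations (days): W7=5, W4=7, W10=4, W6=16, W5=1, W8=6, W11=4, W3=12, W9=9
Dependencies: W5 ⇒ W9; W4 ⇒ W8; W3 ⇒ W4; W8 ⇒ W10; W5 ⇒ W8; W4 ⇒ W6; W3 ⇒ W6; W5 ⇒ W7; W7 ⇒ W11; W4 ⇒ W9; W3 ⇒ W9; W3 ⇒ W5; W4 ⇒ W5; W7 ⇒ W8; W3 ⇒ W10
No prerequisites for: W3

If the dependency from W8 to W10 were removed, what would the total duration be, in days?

35

Original critical path: W3→W4→W5→W7→W8→W10 = 12+7+1+5+6+4 = 35 ⇒ 35 days.
Without W8→W10, W10's earliest start moves from 31 to 12.
New critical path: W3→W4→W6 = 12+7+16 = 35 ⇒ 35 days.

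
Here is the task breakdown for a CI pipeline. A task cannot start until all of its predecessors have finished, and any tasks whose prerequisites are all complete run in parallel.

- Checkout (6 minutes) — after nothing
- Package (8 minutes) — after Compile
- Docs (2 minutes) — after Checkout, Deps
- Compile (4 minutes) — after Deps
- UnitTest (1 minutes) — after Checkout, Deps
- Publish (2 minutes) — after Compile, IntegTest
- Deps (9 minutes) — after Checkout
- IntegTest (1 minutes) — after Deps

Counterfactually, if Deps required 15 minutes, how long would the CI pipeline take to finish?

As given, the longest chain is Checkout→Deps→Compile→Package = 6+9+4+8 = 27, so the finish is 27 minutes.
Deps is on the critical path; changing it to 15 makes that path 33 minutes.
That remains the longest chain; total 33 minutes.

33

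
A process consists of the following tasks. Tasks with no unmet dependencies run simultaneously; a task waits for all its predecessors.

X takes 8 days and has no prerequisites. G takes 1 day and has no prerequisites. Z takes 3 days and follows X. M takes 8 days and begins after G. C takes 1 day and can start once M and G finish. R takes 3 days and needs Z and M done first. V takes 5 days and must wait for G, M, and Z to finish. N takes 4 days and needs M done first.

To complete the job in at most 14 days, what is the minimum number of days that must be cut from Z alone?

2

Current finish: 16 days; target: 14.
Z is on every critical path, so each day cut from Z cuts the finish by one (this holds down to a finish of 14).
Need 16 − 14 = 2 days off Z → Z becomes 1 day, finish becomes 14.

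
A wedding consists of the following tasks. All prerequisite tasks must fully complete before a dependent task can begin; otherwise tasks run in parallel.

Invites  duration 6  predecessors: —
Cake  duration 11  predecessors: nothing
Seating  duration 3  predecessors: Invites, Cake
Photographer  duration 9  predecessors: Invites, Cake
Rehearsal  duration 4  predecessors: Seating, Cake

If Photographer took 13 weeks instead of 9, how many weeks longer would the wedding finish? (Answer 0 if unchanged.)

Actual critical path: Cake→Photographer = 11+9 = 20 ⇒ 20 weeks.
Photographer is on the critical path; changing it to 13 makes that path 24 weeks.
That remains the longest chain; total 24 weeks.
Change in finish: 24 − 20 = +4 weeks.

4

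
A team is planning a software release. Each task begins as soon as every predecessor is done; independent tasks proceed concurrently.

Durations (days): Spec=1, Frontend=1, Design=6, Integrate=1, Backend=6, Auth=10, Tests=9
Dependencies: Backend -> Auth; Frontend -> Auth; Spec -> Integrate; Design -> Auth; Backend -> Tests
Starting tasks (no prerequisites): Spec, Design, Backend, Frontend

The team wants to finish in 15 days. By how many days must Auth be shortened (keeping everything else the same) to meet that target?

Current finish: 16 days; target: 15.
Auth is on every critical path, so each day cut from Auth cuts the finish by one (this holds down to a finish of 15).
Need 16 − 15 = 1 day off Auth → Auth becomes 9 days, finish becomes 15.

1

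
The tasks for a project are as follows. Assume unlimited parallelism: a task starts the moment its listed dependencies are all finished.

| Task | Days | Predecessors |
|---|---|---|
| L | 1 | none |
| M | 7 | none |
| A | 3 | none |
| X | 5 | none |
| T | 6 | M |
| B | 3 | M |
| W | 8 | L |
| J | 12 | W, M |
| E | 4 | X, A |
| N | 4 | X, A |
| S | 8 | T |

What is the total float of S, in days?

The longest chain is L→W→J = 1+8+12 = 21; overall finish 21 days.
Longest path through S: 21 days (earliest finish 21, latest finish 21).
So S can slip 21 − 21 = 0 days.

0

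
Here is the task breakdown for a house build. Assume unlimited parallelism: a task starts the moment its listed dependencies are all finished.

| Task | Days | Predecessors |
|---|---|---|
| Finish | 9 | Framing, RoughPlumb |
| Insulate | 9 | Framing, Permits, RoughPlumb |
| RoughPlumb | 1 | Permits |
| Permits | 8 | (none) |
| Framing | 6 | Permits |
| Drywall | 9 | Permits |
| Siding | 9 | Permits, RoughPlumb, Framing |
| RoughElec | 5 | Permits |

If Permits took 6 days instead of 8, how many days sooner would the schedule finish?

Baseline: Permits→Framing→Insulate = 8+6+9 = 23 → 23 days.
Permits lies on that path, so at 6 days the path becomes 21 days.
The critical path is still Permits→Framing→Insulate; finish is now 21 days.
Change in finish: 21 − 23 = -2 days.

2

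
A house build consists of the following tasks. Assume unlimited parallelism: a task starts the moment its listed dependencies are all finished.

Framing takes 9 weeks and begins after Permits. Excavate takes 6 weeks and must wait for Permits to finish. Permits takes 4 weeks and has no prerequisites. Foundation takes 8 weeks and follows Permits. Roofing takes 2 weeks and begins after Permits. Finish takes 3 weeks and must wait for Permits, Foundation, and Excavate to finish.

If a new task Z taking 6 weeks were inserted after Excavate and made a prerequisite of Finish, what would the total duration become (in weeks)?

19

Originally the schedule takes 15 weeks.
With Z inserted, Finish now waits for max(Permits, Foundation, Excavate, Z).
New critical path: Permits→Excavate→Z→Finish = 4+6+6+3 = 19 ⇒ 19 weeks.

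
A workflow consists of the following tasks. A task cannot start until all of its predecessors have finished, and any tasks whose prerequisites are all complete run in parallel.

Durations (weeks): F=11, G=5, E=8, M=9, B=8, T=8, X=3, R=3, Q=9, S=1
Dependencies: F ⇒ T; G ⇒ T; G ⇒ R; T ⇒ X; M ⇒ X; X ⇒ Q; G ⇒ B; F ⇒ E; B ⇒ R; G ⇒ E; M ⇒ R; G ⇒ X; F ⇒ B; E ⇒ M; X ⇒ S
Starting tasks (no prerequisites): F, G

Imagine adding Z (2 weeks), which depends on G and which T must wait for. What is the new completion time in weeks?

40

Originally the job takes 40 weeks.
With Z inserted, T now waits for max(F, G, Z).
New critical path: F→E→M→X→Q = 11+8+9+3+9 = 40 ⇒ 40 weeks.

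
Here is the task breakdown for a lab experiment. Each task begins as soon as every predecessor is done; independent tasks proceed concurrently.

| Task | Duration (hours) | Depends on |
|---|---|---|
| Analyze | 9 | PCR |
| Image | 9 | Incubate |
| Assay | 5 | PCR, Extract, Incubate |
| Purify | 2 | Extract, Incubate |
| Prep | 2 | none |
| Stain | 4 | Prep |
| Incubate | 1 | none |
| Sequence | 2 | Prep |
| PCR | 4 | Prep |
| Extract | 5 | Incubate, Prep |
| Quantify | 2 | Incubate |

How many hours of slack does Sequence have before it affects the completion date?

Prep→PCR→Analyze = 2+4+9 = 15 sets the makespan at 15 hours.
Longest path through Sequence: 4 hours (earliest finish 4, latest finish 15).
So Sequence can slip 15 − 4 = 11 hours.

11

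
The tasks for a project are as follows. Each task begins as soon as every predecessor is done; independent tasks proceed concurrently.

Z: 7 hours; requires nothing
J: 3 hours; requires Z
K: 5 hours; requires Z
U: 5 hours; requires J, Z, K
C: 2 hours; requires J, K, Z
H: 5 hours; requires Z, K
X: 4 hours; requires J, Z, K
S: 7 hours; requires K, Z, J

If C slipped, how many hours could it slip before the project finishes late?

Z→K→S = 7+5+7 = 19 sets the makespan at 19 hours.
Longest path through C: 14 hours (earliest finish 14, latest finish 19).
Float = 19 − 14 = 5.

5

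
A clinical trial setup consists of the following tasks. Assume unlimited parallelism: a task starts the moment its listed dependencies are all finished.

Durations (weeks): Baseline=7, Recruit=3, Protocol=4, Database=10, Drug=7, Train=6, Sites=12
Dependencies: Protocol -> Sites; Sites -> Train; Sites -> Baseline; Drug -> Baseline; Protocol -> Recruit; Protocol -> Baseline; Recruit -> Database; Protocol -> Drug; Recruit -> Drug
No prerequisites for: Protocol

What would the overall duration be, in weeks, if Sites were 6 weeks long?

21

The binding path is Protocol→Sites→Baseline = 4+12+7 = 23; finish at 23 weeks.
Since Sites is critical, the -6 change carries straight to that chain (now 17 weeks).
Now Protocol→Recruit→Drug→Baseline = 4+3+7+7 = 21 is longest, so the finish becomes 21 weeks.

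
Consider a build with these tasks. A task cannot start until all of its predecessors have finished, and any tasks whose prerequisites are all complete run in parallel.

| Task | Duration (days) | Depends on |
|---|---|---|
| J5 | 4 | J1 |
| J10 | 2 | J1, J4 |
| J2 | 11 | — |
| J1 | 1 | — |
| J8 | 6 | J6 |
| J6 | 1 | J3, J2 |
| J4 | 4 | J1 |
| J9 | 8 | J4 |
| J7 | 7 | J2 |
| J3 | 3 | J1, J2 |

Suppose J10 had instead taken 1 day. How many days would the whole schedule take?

21

Baseline: J2→J3→J6→J8 = 11+3+1+6 = 21 → 21 days.
J10 has 14 days of float (longest path through it is 7).
No other chain overtakes it, so the finish is 21 days.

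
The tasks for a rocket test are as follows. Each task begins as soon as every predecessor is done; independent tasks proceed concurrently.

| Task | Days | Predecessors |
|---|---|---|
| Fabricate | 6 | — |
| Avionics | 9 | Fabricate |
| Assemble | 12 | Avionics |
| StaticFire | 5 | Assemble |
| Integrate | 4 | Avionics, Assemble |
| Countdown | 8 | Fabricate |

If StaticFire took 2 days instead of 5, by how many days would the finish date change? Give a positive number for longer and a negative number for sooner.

Actual critical path: Fabricate→Avionics→Assemble→StaticFire = 6+9+12+5 = 32 ⇒ 32 days.
StaticFire is on the critical path; changing it to 2 makes that path 29 days.
New critical path: Fabricate→Avionics→Assemble→Integrate = 6+9+12+4 = 31 ⇒ 31 days.
Change in finish: 31 − 32 = -1 days.

-1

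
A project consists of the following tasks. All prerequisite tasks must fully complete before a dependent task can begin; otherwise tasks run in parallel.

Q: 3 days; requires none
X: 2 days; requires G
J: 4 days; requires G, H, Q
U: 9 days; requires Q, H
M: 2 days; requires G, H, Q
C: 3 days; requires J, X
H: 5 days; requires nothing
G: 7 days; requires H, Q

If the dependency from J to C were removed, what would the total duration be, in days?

Original critical path: H→G→J→C = 5+7+4+3 = 19 ⇒ 19 days.
Without J→C, C's earliest start moves from 16 to 14.
New critical path: H→G→X→C = 5+7+2+3 = 17 ⇒ 17 days.

17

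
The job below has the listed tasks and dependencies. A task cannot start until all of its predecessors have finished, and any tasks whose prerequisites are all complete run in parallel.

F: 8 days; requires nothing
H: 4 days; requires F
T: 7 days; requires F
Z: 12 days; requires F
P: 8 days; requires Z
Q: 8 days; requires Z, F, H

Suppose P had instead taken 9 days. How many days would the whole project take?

The binding path is F→Z→P = 8+12+8 = 28; finish at 28 days.
P is on the critical path; changing it to 9 makes that path 29 days.
That remains the longest chain; total 29 days.

29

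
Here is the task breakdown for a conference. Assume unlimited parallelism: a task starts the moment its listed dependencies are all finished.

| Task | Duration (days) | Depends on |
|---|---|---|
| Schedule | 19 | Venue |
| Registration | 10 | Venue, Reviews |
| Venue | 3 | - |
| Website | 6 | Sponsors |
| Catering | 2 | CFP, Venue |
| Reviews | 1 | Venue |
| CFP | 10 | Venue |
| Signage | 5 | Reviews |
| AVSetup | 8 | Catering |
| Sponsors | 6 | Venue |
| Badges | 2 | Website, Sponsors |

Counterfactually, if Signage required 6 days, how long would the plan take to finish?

23

Baseline: Venue→CFP→Catering→AVSetup = 3+10+2+8 = 23 → 23 days.
The longest path through Signage is only 9 days, so Signage has float 14.
No other chain overtakes it, so the finish is 23 days.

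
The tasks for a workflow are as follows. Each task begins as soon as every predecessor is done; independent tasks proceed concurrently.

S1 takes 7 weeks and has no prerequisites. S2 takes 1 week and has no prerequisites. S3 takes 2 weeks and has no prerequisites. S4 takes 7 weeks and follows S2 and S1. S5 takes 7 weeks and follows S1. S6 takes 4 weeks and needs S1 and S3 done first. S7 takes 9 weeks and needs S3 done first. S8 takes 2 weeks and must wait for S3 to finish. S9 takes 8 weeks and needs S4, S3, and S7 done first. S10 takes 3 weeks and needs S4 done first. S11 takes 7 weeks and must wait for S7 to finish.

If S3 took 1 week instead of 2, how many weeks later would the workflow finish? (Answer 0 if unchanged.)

0

Critical path before the change: S1→S4→S9 = 7+7+8 = 22 giving 22 weeks.
S3 has 3 weeks of float (longest path through it is 19).
The critical path is still S1→S4→S9; finish is now 22 weeks.
Change in finish: 22 − 22 = +0 weeks.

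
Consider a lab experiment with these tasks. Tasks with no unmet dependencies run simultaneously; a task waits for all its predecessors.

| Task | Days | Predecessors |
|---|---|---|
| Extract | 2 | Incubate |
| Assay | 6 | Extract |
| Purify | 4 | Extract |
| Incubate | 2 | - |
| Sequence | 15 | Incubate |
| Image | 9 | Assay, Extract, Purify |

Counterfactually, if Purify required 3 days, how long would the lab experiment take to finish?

The binding path is Incubate→Extract→Assay→Image = 2+2+6+9 = 19; finish at 19 days.
Purify is off the critical path — its longest chain is 17 days, giving 2 of slack.
No other chain overtakes it, so the finish is 19 days.

19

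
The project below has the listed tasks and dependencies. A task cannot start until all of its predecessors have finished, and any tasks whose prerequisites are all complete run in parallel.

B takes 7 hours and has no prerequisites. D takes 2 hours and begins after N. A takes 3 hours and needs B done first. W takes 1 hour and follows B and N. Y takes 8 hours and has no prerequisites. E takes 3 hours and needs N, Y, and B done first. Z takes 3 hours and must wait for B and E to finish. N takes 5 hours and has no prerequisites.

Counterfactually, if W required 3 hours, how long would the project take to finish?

Critical path before the change: Y→E→Z = 8+3+3 = 14 giving 14 hours.
W is off the critical path — its longest chain is 8 hours, giving 6 of slack.
The critical path is still Y→E→Z; finish is now 14 hours.

14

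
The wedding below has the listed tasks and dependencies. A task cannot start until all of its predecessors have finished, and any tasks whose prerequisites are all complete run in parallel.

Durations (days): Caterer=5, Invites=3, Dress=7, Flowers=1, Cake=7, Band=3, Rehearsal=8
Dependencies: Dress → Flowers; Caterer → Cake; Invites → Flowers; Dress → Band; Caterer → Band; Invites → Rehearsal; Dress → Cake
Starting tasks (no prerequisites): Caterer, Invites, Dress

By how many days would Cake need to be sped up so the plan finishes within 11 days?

3

Current finish: 14 days; target: 11.
Cake is on every critical path, so each day cut from Cake cuts the finish by one (this holds down to a finish of 11).
Need 14 − 11 = 3 days off Cake → Cake becomes 4 days, finish becomes 11.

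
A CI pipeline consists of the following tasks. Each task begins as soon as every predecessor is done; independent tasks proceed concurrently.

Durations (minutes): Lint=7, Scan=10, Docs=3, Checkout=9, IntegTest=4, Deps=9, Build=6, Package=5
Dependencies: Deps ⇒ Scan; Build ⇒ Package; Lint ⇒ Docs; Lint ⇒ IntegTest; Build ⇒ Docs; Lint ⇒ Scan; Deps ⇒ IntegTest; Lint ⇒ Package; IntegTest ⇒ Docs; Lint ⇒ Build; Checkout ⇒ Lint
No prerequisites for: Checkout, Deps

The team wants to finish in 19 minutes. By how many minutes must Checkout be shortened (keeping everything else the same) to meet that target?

Current finish: 27 minutes; target: 19.
Checkout is on every critical path, so each minute cut from Checkout cuts the finish by one (this holds down to a finish of 19).
Need 27 − 19 = 8 minutes off Checkout → Checkout becomes 1 minute, finish becomes 19.

8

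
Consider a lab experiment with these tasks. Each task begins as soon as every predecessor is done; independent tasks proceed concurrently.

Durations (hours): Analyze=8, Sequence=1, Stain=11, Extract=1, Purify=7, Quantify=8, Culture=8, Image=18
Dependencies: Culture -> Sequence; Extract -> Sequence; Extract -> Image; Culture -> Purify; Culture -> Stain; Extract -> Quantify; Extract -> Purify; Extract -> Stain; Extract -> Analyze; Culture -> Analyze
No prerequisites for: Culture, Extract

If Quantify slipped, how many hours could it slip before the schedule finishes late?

10

Critical path: Culture→Stain = 8+11 = 19, so the finish is 19 hours.
Quantify finishes as early as 9 and must finish by 19.
So Quantify can slip 19 − 9 = 10 hours.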